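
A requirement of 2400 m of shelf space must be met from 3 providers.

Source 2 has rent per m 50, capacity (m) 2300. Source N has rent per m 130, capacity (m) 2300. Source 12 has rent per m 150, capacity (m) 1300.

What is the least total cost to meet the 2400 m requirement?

Use providers in increasing cost order.
Source 2 at 50: take all 2300 m ; 100 still needed.
Source N at 130: take 100 of its 2300 ; requirement met.
Source 12: unused.
Cost = 2300×50 + 100×130 = 128000.

128000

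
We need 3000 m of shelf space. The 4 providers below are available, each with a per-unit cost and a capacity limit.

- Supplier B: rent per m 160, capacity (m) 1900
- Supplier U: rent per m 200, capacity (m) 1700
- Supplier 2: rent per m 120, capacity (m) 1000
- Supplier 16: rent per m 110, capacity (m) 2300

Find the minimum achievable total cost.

Fill from the cheapest provider first.
Supplier 16 (110): use full 2300 → 700 m to go.
Take 700 from Supplier 2 at 120 to finish.
Supplier B, Supplier U: unused.
Cost = 2300×110 + 700×120 = 337000.

337000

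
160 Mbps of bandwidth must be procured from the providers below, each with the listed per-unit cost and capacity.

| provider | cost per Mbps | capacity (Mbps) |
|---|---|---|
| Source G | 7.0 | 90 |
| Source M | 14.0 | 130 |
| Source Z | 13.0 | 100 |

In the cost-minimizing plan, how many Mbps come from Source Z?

Use providers in increasing cost order.
Take 90 from Source G at 7.0 → need 70 more.
Take 70 from Source Z at 13.0 to finish.
Source M: unused.

70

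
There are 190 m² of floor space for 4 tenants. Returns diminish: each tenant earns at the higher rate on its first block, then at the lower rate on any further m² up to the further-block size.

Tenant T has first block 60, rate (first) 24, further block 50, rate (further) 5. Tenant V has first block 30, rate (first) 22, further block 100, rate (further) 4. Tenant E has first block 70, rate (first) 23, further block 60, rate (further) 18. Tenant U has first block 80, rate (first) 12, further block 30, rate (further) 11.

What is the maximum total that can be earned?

4250

Rank every tier by rate: Tenant T/tier1 24 > Tenant E/tier1 23 > Tenant V/tier1 22 > Tenant E/tier2 18 > Tenant U/tier1 12 > Tenant U/tier2 11 > Tenant T/tier2 5 > Tenant V/tier2 4.
Fill Tenant T tier1 block (60 at 24) ; 130 left.
Fill Tenant E tier1 block (70 at 23) ; 60 left.
Fill Tenant V tier1 block (30 at 22) ; 30 left.
30 remain; put them into Tenant E tier2 at 18.
Total = 24×60 + 23×70 + 22×30 + 18×30 = 4250.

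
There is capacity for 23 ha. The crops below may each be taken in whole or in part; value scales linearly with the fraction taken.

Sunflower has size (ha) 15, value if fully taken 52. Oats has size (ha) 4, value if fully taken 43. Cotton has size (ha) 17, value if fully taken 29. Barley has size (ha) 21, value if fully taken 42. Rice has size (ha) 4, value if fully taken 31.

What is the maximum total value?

Sort by value density: Oats 43/4≈10.8, Rice 31/4≈7.75, Sunflower 52/15≈3.47, Barley 42/21≈2, Cotton 29/17≈1.71.
All 4 ha of Oats fit (value 43) — 19 remain.
All 4 ha of Rice fit (value 31) — 15 remain.
Sunflower: take in full, 15 ha for value 52 — 0 left.
Total value = 126.

126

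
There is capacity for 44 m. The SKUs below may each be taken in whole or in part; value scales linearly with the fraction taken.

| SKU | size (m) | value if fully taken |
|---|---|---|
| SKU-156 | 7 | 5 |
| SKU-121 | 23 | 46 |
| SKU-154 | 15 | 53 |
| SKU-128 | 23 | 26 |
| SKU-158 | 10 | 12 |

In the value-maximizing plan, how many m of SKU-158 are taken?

6

Best value per unit of size first: SKU-154 53/15≈3.53, SKU-121 46/23≈2, SKU-158 12/10≈1.2, SKU-128 26/23≈1.13, SKU-156 5/7≈0.714.
All 15 m of SKU-154 fit (value 53) ; 29 remain.
Take all of SKU-121 (23 m, value 46) ; 6 m left.
Fill the last 6 m with part of SKU-158: 6/10 of it earns 7.2.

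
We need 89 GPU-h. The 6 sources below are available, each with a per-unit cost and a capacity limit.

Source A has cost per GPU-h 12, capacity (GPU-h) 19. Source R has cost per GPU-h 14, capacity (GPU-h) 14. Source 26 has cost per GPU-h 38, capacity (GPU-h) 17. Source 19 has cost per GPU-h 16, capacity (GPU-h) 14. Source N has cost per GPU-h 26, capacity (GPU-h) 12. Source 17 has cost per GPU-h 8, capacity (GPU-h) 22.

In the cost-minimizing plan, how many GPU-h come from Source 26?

8

Cheapest first:
Take 22 from Source 17 at 8 ; need 67 more.
Take 19 from Source A at 12 ; need 48 more.
Source R at 14: take all 14 GPU-h ; 34 still needed.
Take 14 from Source 19 at 16 ; need 20 more.
Source N at 26: take all 12 GPU-h ; 8 still needed.
Source 26 (38): take the remaining 8 ; done.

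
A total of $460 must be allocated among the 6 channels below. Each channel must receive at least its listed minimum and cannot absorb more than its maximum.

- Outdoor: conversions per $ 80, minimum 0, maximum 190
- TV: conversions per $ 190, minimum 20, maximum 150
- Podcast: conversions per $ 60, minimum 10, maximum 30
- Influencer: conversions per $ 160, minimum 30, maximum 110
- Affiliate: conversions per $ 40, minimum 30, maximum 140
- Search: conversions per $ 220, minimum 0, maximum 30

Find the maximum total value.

64900

Meeting every minimum uses 0+20+10+30+30+0 = 90 $, leaving 370.
Rank by conversions per $: Search 220 > TV 190 > Influencer 160 > Outdoor 80 > Podcast 60 > Affiliate 40.
Give Search 30 more to hit its cap of 30 — 340 left.
TV: +130 to 150 (cap) — 210 left.
Give Influencer 80 more to hit its cap of 110 — 130 left.
Outdoor has room for 190 more but only 130 remain, so it gets 130.
Total = 80×130 + 190×150 + 60×10 + 160×110 + 40×30 + 220×30 = 64900.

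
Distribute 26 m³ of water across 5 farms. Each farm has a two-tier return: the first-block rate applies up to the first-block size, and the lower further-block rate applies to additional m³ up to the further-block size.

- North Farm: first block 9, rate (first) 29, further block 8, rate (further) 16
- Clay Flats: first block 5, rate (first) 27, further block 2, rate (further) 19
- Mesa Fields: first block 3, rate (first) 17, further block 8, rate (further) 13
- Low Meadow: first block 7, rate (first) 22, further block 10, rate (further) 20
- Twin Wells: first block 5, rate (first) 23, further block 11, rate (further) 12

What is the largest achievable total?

Treat each block as its own option and order by rate: North Farm/T1 29 > Clay Flats/T1 27 > Twin Wells/T1 23 > Low Meadow/T1 22 > Low Meadow/T2 20 > Clay Flats/T2 19 > Mesa Fields/T1 17 > North Farm/T2 16 > Mesa Fields/T2 13 > Twin Wells/T2 12.
North Farm/T1 (29): +9 → 17 left.
Clay Flats T1 at 27: fill all 5 → 12 left.
Fill Twin Wells T1 block (5 at 23) → 7 left.
Low Meadow T1 at 22: fill all 7 → 0 left.
Total = 29×9 + 27×5 + 23×5 + 22×7 = 665.

665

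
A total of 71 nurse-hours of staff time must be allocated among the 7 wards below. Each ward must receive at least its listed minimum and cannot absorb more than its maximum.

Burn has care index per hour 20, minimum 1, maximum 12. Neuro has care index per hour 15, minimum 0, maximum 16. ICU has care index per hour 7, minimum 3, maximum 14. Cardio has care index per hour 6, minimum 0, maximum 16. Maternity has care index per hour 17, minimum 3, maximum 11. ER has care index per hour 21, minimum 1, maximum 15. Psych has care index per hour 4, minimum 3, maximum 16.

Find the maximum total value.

Meeting every minimum uses 1+0+3+0+3+1+3 = 11 nurse-hours, leaving 60.
Highest care index per hour first: ER 21 > Burn 20 > Maternity 17 > Neuro 15 > ICU 7 > Cardio 6 > Psych 4.
ER takes 14 more to reach its cap of 15 — 46 left.
Burn takes 11 more to reach its cap of 12 — 35 left.
Maternity: +8 to 11 (cap) — 27 left.
Neuro takes 16 more to reach its cap of 16 — 11 left.
ICU takes 11 more to reach its cap of 14 — 0 left.
Total = 20×12 + 15×16 + 7×14 + 17×11 + 21×15 + 4×3 = 1092.

1092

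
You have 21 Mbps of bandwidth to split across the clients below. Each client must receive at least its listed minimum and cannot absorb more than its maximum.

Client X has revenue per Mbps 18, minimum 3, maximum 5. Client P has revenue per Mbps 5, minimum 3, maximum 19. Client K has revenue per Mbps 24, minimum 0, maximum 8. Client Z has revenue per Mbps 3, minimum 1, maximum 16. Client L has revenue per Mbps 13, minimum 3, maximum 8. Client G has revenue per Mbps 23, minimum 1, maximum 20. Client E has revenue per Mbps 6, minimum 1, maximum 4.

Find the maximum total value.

355

Meeting every minimum uses 3+3+0+1+3+1+1 = 12 Mbps, leaving 9.
Highest revenue per Mbps first: Client K 24 > Client G 23 > Client X 18 > Client L 13 > Client E 6 > Client P 5 > Client Z 3.
Client K takes 8 more to reach its cap of 8 → 1 left.
Client G has room for 19 more but only 1 remain, so it gets 2.
Total = 18×3 + 5×3 + 24×8 + 3×1 + 13×3 + 23×2 + 6×1 = 355.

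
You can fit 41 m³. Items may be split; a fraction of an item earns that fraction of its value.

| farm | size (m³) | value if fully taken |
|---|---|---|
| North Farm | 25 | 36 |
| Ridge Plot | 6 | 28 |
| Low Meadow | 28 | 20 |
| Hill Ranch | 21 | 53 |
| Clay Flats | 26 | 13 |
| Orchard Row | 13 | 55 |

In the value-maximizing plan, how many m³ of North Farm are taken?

1

Rank by value-to-size ratio: Ridge Plot 28/6≈4.67, Orchard Row 55/13≈4.23, Hill Ranch 53/21≈2.52, North Farm 36/25≈1.44, Low Meadow 20/28≈0.714, Clay Flats 13/26≈0.5.
Take all of Ridge Plot (6 m³, value 28) — 35 m³ left.
Take all of Orchard Row (13 m³, value 55) — 22 m³ left.
Hill Ranch: take in full, 21 m³ for value 53 — 1 left.
1 m³ left: a 1/25 share of North Farm gives 36×1/25 = 1.44.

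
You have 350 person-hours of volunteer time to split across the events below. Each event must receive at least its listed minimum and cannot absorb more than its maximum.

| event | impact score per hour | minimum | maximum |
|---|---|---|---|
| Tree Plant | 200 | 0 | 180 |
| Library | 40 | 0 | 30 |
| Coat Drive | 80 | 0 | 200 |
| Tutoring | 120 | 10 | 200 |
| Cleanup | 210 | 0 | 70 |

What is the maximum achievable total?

62700

Meeting every minimum uses 0+0+0+10+0 = 10 person-hours, leaving 340.
Rank by impact score per hour: Cleanup 210 > Tree Plant 200 > Tutoring 120 > Coat Drive 80 > Library 40.
Give Cleanup 70 more to hit its cap of 70 → 270 left.
Tree Plant: +180 to 180 (cap) → 90 left.
Tutoring: +90 (room for 190) → 100. Pool exhausted.
Total = 200×180 + 120×100 + 210×70 = 62700.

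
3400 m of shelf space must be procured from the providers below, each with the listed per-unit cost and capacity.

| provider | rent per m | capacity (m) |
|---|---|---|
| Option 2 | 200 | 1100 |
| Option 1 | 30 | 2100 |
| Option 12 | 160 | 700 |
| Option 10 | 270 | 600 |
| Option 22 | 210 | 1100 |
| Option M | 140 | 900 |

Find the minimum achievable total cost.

253000

Cheapest first:
Take 2100 from Option 1 at 30 → need 1300 more.
Option M at 140: take all 900 m → 400 still needed.
Option 12 at 160: take 400 of its 700 → requirement met.
Option 2, Option 22, Option 10: unused.
Cost = 2100×30 + 900×140 + 400×160 = 253000.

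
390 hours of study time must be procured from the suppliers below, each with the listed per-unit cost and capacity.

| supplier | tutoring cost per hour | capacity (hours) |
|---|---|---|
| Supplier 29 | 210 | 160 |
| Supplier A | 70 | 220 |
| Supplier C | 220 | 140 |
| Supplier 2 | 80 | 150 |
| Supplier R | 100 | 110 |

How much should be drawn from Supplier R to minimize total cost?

Fill from the cheapest supplier first.
Supplier A (70): use full 220 → 170 hours to go.
Supplier 2 at 80: take all 150 hours → 20 still needed.
Take 20 from Supplier R at 100 to finish.
Supplier 29, Supplier C: unused.

20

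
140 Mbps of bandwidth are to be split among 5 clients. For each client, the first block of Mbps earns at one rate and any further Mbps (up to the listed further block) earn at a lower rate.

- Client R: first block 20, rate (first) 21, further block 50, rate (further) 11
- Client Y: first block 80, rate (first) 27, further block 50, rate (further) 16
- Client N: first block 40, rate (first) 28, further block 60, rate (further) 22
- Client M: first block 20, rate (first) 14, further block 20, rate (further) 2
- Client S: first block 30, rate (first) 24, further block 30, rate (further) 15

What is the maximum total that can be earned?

Order all 10 blocks by rate: Client N/T1 28 > Client Y/T1 27 > Client S/T1 24 > Client N/T2 22 > Client R/T1 21 > Client Y/T2 16 > Client S/T2 15 > Client M/T1 14 > Client R/T2 11 > Client M/T2 2.
Client N/T1 (28): +40 → 100 left.
Client Y/T1 (27): +80 → 20 left.
20 remain; put them into Client S T1 at 24.
Total = 28×40 + 27×80 + 24×20 = 3760.

3760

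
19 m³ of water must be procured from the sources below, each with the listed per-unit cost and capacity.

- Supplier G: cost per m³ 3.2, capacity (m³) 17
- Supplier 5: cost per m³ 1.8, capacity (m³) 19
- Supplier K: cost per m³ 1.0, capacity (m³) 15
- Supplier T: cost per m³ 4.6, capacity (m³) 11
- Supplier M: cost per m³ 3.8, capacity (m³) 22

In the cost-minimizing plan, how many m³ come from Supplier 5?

4

Fill from the cheapest source first.
Supplier K (1.0): use full 15 → 4 m³ to go.
Take 4 from Supplier 5 at 1.8 to finish.
Supplier G, Supplier M, Supplier T: unused.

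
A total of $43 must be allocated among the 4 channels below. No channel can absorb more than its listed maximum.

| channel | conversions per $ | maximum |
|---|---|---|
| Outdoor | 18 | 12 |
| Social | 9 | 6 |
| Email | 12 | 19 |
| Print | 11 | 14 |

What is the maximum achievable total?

576

Highest conversions per $ first: Outdoor 18 > Email 12 > Print 11 > Social 9.
Give Outdoor 12 to hit its cap of 12 ; 31 left.
Email: +19 to 19 (cap) ; 12 left.
Print has room for 14 but only 12 remain, so it gets 12.
Total = 18×12 + 12×19 + 11×12 = 576.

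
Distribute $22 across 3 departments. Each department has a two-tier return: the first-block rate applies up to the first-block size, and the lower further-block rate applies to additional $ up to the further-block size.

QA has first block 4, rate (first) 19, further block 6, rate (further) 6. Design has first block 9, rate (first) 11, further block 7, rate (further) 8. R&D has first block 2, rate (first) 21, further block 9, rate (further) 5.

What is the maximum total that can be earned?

Order all 6 blocks by rate: R&D/first 21 > QA/first 19 > Design/first 11 > Design/second 8 > QA/second 6 > R&D/second 5.
Fill R&D first block (2 at 21) — 20 left.
Fill QA first block (4 at 19) — 16 left.
Design/first (11): +9 — 7 left.
Fill Design second block (7 at 8) — 0 left.
Total = 21×2 + 19×4 + 11×9 + 8×7 = 273.

273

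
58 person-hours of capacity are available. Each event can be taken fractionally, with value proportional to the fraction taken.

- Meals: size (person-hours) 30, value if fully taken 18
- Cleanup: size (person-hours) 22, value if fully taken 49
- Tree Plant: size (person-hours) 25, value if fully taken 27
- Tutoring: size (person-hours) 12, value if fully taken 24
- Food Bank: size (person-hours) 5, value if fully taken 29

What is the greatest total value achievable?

Sort by value density: Food Bank 29/5≈5.8, Cleanup 49/22≈2.23, Tutoring 24/12≈2, Tree Plant 27/25≈1.08, Meals 18/30≈0.6.
Food Bank: take in full, 5 person-hours for value 29 → 53 left.
Cleanup: take in full, 22 person-hours for value 49 → 31 left.
Tutoring: take in full, 12 person-hours for value 24 → 19 left.
Fill the last 19 person-hours with part of Tree Plant: 19/25 of it earns 20.52.
Total value = 122.52.

122.52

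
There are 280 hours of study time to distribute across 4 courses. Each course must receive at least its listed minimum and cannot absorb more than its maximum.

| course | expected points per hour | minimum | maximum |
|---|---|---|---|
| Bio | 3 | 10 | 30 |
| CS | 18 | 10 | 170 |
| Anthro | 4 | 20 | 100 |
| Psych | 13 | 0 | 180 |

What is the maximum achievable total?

4210

Meeting every minimum uses 10+10+20+0 = 40 hours, leaving 240.
Highest expected points per hour first: CS 18 > Psych 13 > Anthro 4 > Bio 3.
CS: +160 to 170 (cap) ; 80 left.
Psych: +80 (room for 180) → 80. Pool exhausted.
Total = 3×10 + 18×170 + 4×20 + 13×80 = 4210.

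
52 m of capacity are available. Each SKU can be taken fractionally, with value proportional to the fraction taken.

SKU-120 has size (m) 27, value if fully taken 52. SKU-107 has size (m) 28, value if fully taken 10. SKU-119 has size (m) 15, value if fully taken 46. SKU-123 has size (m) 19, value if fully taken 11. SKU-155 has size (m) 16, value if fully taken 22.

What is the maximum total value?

111.75

Best value per unit of size first: SKU-119 46/15≈3.07, SKU-120 52/27≈1.93, SKU-155 22/16≈1.38, SKU-123 11/19≈0.579, SKU-107 10/28≈0.357.
Take all of SKU-119 (15 m, value 46) — 37 m left.
Take all of SKU-120 (27 m, value 52) — 10 m left.
Only 10 m remain; take 10/16 of SKU-155 for value 22×10/16 = 13.75.
Total value = 111.75.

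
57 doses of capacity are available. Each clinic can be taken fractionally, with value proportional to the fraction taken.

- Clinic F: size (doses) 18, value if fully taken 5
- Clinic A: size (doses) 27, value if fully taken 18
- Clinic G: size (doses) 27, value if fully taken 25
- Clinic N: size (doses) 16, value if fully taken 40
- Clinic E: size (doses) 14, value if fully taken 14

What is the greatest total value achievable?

79

Sort by value density: Clinic N 40/16≈2.5, Clinic E 14/14≈1, Clinic G 25/27≈0.926, Clinic A 18/27≈0.667, Clinic F 5/18≈0.278.
All 16 doses of Clinic N fit (value 40) → 41 remain.
Clinic E: take in full, 14 doses for value 14 → 27 left.
Take all of Clinic G (27 doses, value 25) → 0 doses left.
Total value = 79.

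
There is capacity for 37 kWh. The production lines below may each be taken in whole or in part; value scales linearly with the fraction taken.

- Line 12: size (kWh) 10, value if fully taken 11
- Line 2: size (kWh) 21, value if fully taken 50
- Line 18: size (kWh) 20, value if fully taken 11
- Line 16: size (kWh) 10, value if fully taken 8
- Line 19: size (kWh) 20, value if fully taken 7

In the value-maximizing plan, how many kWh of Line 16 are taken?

6

Best value per unit of size first: Line 2 50/21≈2.38, Line 12 11/10≈1.1, Line 16 8/10≈0.8, Line 18 11/20≈0.55, Line 19 7/20≈0.35.
Take all of Line 2 (21 kWh, value 50) — 16 kWh left.
All 10 kWh of Line 12 fit (value 11) — 6 remain.
6 kWh left: a 6/10 share of Line 16 gives 8×6/10 = 4.8.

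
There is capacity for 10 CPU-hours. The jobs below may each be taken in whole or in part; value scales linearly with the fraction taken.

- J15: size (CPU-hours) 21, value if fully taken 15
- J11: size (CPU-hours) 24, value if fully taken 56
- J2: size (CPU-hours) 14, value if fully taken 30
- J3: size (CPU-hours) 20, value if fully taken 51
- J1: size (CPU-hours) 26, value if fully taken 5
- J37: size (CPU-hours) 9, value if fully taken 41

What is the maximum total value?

Rank by value-to-size ratio: J37 41/9≈4.56, J3 51/20≈2.55, J11 56/24≈2.33, J2 30/14≈2.14, J15 15/21≈0.714, J1 5/26≈0.192.
J37: take in full, 9 CPU-hours for value 41 — 1 left.
Fill the last 1 CPU-hours with part of J3: 1/20 of it earns 2.55.
Total value = 43.55.

43.55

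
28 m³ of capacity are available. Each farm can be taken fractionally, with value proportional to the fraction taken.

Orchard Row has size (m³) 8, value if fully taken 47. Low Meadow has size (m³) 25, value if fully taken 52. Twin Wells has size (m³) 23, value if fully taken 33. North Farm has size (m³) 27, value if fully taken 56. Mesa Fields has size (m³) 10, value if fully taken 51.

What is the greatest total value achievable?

Sort by value density: Orchard Row 47/8≈5.88, Mesa Fields 51/10≈5.1, Low Meadow 52/25≈2.08, North Farm 56/27≈2.07, Twin Wells 33/23≈1.43.
Take all of Orchard Row (8 m³, value 47) → 20 m³ left.
Mesa Fields: take in full, 10 m³ for value 51 → 10 left.
10 m³ left: a 10/25 share of Low Meadow gives 52×10/25 = 20.8.
Total value = 118.8.

118.8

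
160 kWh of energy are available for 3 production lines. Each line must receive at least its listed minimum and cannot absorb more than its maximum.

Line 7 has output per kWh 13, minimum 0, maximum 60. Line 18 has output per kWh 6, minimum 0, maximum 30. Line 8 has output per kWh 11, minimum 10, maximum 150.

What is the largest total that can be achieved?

1880

Meeting every minimum uses 0+0+10 = 10 kWh, leaving 150.
Rank by output per kWh: Line 7 13 > Line 8 11 > Line 18 6.
Line 7 takes 60 more to reach its cap of 60 — 90 left.
Line 8 has room for 140 more but only 90 remain, so it gets 100.
Total = 13×60 + 11×100 = 1880.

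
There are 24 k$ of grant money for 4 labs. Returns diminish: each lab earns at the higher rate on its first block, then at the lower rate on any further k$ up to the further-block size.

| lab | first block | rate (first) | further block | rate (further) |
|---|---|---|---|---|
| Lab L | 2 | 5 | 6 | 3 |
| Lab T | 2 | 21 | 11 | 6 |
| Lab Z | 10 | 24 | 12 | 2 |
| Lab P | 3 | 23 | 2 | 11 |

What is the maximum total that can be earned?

Rank every tier by rate: Lab Z/T1 24 > Lab P/T1 23 > Lab T/T1 21 > Lab P/T2 11 > Lab T/T2 6 > Lab L/T1 5 > Lab L/T2 3 > Lab Z/T2 2.
Lab Z/T1 (24): +10 → 14 left.
Lab P T1 at 23: fill all 3 → 11 left.
Fill Lab T T1 block (2 at 21) → 9 left.
Fill Lab P T2 block (2 at 11) → 7 left.
7 remain; put them into Lab T T2 at 6.
Total = 24×10 + 23×3 + 21×2 + 11×2 + 6×7 = 415.

415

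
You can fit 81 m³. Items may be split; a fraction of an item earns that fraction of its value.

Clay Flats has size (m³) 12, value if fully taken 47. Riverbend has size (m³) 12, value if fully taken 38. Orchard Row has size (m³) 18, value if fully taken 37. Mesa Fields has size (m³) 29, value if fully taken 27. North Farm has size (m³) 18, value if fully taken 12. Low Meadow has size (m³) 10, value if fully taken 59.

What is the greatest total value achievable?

208

Sort by value density: Low Meadow 59/10≈5.9, Clay Flats 47/12≈3.92, Riverbend 38/12≈3.17, Orchard Row 37/18≈2.06, Mesa Fields 27/29≈0.931, North Farm 12/18≈0.667.
All 10 m³ of Low Meadow fit (value 59) — 71 remain.
All 12 m³ of Clay Flats fit (value 47) — 59 remain.
All 12 m³ of Riverbend fit (value 38) — 47 remain.
All 18 m³ of Orchard Row fit (value 37) — 29 remain.
Take all of Mesa Fields (29 m³, value 27) — 0 m³ left.
Total value = 208.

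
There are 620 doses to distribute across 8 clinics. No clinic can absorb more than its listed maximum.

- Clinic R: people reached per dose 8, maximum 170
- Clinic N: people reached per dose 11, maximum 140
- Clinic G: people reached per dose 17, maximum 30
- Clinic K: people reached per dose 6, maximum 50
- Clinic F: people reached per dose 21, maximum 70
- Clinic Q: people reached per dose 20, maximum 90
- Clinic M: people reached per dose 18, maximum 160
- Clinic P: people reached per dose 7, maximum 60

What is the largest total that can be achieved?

9240

Highest people reached per dose first: Clinic F 21 > Clinic Q 20 > Clinic M 18 > Clinic G 17 > Clinic N 11 > Clinic R 8 > Clinic P 7 > Clinic K 6.
Clinic F: +70 to 70 (cap) — 550 left.
Clinic Q takes 90 to reach its cap of 90 — 460 left.
Give Clinic M 160 to hit its cap of 160 — 300 left.
Give Clinic G 30 to hit its cap of 30 — 270 left.
Give Clinic N 140 to hit its cap of 140 — 130 left.
Clinic R: +130 (room for 170) → 130. Pool exhausted.
Total = 8×130 + 11×140 + 17×30 + 21×70 + 20×90 + 18×160 = 9240.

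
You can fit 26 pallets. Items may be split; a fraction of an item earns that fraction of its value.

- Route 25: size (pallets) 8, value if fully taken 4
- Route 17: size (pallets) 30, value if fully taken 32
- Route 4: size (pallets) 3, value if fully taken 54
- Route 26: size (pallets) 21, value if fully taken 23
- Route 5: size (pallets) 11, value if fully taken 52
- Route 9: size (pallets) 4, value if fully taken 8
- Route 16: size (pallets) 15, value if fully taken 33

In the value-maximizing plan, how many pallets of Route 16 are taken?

Sort by value density: Route 4 54/3≈18, Route 5 52/11≈4.73, Route 16 33/15≈2.2, Route 9 8/4≈2, Route 26 23/21≈1.1, Route 17 32/30≈1.07, Route 25 4/8≈0.5.
Route 4: take in full, 3 pallets for value 54 — 23 left.
Take all of Route 5 (11 pallets, value 52) — 12 pallets left.
Only 12 pallets remain; take 12/15 of Route 16 for value 33×12/15 = 26.4.

12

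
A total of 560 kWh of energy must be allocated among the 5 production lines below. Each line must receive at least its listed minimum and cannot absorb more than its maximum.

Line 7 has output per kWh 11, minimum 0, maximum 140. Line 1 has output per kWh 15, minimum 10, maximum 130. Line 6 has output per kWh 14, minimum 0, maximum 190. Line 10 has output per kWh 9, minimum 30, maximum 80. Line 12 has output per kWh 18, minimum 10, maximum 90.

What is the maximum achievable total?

7820

Meeting every minimum uses 0+10+0+30+10 = 50 kWh, leaving 510.
Highest output per kWh first: Line 12 18 > Line 1 15 > Line 6 14 > Line 7 11 > Line 10 9.
Give Line 12 80 more to hit its cap of 90 → 430 left.
Give Line 1 120 more to hit its cap of 130 → 310 left.
Line 6: +190 to 190 (cap) → 120 left.
Line 7: +120 (room for 140) → 120. Pool exhausted.
Total = 11×120 + 15×130 + 14×190 + 9×30 + 18×90 = 7820.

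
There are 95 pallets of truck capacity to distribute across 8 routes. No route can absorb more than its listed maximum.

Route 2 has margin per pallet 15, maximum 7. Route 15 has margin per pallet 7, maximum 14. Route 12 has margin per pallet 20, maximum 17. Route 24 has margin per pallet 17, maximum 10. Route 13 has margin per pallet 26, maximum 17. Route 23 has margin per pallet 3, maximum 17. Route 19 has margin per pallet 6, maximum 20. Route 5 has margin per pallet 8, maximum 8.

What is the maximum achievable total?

1345

Highest margin per pallet first: Route 13 26 > Route 12 20 > Route 24 17 > Route 2 15 > Route 5 8 > Route 15 7 > Route 19 6 > Route 23 3.
Route 13: +17 to 17 (cap) — 78 left.
Give Route 12 17 to hit its cap of 17 — 61 left.
Give Route 24 10 to hit its cap of 10 — 51 left.
Route 2: +7 to 7 (cap) — 44 left.
Give Route 5 8 to hit its cap of 8 — 36 left.
Route 15: +14 to 14 (cap) — 22 left.
Route 19: +20 to 20 (cap) — 2 left.
Route 23: +2 (room for 17) → 2. Pool exhausted.
Total = 15×7 + 7×14 + 20×17 + 17×10 + 26×17 + 3×2 + 6×20 + 8×8 = 1345.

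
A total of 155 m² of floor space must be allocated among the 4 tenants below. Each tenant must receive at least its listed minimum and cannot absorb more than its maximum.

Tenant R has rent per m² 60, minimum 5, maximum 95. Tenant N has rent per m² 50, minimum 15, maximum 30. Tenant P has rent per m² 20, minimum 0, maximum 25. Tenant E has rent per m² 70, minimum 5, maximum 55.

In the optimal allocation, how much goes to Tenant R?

85

Meeting every minimum uses 5+15+0+5 = 25 m², leaving 130.
Highest rent per m² first: Tenant E 70 > Tenant R 60 > Tenant N 50 > Tenant P 20.
Tenant E takes 50 more to reach its cap of 55 ; 80 left.
Only 80 left; Tenant R takes them to reach 85.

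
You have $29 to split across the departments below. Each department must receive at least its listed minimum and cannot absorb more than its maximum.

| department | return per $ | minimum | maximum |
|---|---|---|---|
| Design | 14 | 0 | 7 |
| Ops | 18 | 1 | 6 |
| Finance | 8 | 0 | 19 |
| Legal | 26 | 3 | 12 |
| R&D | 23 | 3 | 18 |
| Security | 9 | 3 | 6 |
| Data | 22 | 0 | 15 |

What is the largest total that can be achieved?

Meeting every minimum uses 0+1+0+3+3+3+0 = 10 $, leaving 19.
Highest return per $ first: Legal 26 > R&D 23 > Data 22 > Ops 18 > Design 14 > Security 9 > Finance 8.
Legal: +9 to 12 (cap) ; 10 left.
Only 10 left; R&D takes them to reach 13.
Total = 18×1 + 26×12 + 23×13 + 9×3 = 656.

656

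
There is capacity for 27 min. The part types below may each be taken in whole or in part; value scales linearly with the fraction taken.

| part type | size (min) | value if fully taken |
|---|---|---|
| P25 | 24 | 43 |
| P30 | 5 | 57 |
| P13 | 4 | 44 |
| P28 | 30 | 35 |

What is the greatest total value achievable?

133.25

Sort by value density: P30 57/5≈11.4, P13 44/4≈11, P25 43/24≈1.79, P28 35/30≈1.17.
P30: take in full, 5 min for value 57 ; 22 left.
P13: take in full, 4 min for value 44 ; 18 left.
18 min left: a 18/24 share of P25 gives 43×18/24 = 32.25.
Total value = 133.25.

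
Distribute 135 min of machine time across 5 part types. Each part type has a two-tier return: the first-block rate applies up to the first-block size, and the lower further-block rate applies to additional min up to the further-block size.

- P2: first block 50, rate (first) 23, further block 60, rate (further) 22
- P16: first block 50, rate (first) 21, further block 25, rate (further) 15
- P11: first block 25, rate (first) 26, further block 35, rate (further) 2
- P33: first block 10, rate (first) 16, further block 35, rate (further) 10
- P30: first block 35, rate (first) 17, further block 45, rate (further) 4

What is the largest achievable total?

Rank every tier by rate: P11/T1 26 > P2/T1 23 > P2/T2 22 > P16/T1 21 > P30/T1 17 > P33/T1 16 > P16/T2 15 > P33/T2 10 > P30/T2 4 > P11/T2 2.
P11/T1 (26): +25 — 110 left.
Fill P2 T1 block (50 at 23) — 60 left.
P2 T2 at 22: fill all 60 — 0 left.
Total = 26×25 + 23×50 + 22×60 = 3120.

3120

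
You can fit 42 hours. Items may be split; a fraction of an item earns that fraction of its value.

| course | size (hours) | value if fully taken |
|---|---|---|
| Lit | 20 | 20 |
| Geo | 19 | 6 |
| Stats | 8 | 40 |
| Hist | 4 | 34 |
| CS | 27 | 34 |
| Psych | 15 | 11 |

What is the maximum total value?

111

Sort by value density: Hist 34/4≈8.5, Stats 40/8≈5, CS 34/27≈1.26, Lit 20/20≈1, Psych 11/15≈0.733, Geo 6/19≈0.316.
Hist: take in full, 4 hours for value 34 → 38 left.
Stats: take in full, 8 hours for value 40 → 30 left.
CS: take in full, 27 hours for value 34 → 3 left.
3 hours left: a 3/20 share of Lit gives 20×3/20 = 3.
Total value = 111.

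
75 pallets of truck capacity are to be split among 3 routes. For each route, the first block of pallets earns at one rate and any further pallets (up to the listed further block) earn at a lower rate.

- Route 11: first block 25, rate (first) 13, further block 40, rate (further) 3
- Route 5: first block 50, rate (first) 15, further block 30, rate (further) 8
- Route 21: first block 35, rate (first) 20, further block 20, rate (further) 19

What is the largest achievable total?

Rank every tier by rate: Route 21/T1 20 > Route 21/T2 19 > Route 5/T1 15 > Route 11/T1 13 > Route 5/T2 8 > Route 11/T2 3.
Route 21 T1 at 20: fill all 35 — 40 left.
Route 21/T2 (19): +20 — 20 left.
Route 5 T1 at 15: only 20 left, fill 20.
Total = 20×35 + 19×20 + 15×20 = 1380.

1380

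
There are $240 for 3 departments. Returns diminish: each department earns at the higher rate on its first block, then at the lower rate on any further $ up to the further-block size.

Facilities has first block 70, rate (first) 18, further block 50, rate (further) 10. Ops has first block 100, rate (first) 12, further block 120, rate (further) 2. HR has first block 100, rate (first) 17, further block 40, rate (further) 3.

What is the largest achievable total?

3800

Order all 6 blocks by rate: Facilities/tier1 18 > HR/tier1 17 > Ops/tier1 12 > Facilities/tier2 10 > HR/tier2 3 > Ops/tier2 2.
Facilities/tier1 (18): +70 ; 170 left.
HR/tier1 (17): +100 ; 70 left.
Ops/tier1: +70 of 100 at 12; pool empty.
Total = 18×70 + 17×100 + 12×70 = 3800.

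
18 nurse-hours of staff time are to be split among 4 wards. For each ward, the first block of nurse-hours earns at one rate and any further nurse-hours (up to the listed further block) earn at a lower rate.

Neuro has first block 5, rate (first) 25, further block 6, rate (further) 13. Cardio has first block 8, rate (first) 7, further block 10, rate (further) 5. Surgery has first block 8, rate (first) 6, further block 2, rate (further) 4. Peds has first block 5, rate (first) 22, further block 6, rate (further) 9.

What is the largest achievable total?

331

Treat each block as its own option and order by rate: Neuro/first 25 > Peds/first 22 > Neuro/second 13 > Peds/second 9 > Cardio/first 7 > Surgery/first 6 > Cardio/second 5 > Surgery/second 4.
Neuro first at 25: fill all 5 — 13 left.
Fill Peds first block (5 at 22) — 8 left.
Neuro second at 13: fill all 6 — 2 left.
2 remain; put them into Peds second at 9.
Total = 25×5 + 22×5 + 13×6 + 9×2 = 331.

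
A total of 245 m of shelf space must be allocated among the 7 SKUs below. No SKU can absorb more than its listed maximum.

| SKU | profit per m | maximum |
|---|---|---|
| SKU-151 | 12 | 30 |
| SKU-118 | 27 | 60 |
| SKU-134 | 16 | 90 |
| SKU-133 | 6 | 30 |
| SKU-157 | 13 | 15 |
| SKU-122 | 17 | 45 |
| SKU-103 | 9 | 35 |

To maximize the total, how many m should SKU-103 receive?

5

Highest profit per m first: SKU-118 27 > SKU-122 17 > SKU-134 16 > SKU-157 13 > SKU-151 12 > SKU-103 9 > SKU-133 6.
SKU-118 takes 60 to reach its cap of 60 → 185 left.
Give SKU-122 45 to hit its cap of 45 → 140 left.
SKU-134: +90 to 90 (cap) → 50 left.
Give SKU-157 15 to hit its cap of 15 → 35 left.
Give SKU-151 30 to hit its cap of 30 → 5 left.
SKU-103: +5 (room for 35) → 5. Pool exhausted.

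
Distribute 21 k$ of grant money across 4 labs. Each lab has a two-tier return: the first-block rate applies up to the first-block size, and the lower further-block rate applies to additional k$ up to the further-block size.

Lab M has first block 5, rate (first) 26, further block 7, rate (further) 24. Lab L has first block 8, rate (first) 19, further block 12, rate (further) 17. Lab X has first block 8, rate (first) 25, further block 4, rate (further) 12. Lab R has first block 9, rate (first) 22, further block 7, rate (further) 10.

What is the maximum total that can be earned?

520

Order all 8 blocks by rate: Lab M/tier1 26 > Lab X/tier1 25 > Lab M/tier2 24 > Lab R/tier1 22 > Lab L/tier1 19 > Lab L/tier2 17 > Lab X/tier2 12 > Lab R/tier2 10.
Lab M/tier1 (26): +5 — 16 left.
Fill Lab X tier1 block (8 at 25) — 8 left.
Lab M tier2 at 24: fill all 7 — 1 left.
1 remain; put them into Lab R tier1 at 22.
Total = 26×5 + 25×8 + 24×7 + 22×1 = 520.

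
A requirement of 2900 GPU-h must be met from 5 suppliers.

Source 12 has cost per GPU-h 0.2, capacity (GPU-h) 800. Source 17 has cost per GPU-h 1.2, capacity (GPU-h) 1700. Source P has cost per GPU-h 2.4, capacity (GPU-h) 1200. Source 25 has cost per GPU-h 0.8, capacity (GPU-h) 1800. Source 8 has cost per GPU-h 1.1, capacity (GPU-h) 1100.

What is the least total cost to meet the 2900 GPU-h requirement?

1930

Cheapest first:
Source 12 (0.2): use full 800 — 2100 GPU-h to go.
Take 1800 from Source 25 at 0.8 — need 300 more.
Source 8 (1.1): take the remaining 300 — done.
Source 17, Source P: unused.
Cost = 800×0.2 + 1800×0.8 + 300×1.1 = 1930.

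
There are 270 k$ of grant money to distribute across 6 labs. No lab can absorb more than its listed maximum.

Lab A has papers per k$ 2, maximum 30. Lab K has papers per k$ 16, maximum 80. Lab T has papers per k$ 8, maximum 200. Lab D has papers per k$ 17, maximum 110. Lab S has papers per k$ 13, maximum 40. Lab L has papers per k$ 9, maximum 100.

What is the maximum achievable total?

Order the labs by papers per k$: Lab D 17 > Lab K 16 > Lab S 13 > Lab L 9 > Lab T 8 > Lab A 2.
Lab D takes 110 to reach its cap of 110 ; 160 left.
Give Lab K 80 to hit its cap of 80 ; 80 left.
Lab S takes 40 to reach its cap of 40 ; 40 left.
Lab L has room for 100 but only 40 remain, so it gets 40.
Total = 16×80 + 17×110 + 13×40 + 9×40 = 4030.

4030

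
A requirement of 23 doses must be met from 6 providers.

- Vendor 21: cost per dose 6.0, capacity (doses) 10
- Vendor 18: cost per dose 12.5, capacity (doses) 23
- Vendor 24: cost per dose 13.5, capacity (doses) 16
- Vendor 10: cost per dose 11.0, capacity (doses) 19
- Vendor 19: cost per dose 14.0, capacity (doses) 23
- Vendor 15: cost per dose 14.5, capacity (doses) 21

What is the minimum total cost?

203

Fill from the cheapest provider first.
Take 10 from Vendor 21 at 6.0 → need 13 more.
Vendor 10 at 11.0: take 13 of its 19 → requirement met.
Vendor 18, Vendor 24, Vendor 19, Vendor 15: unused.
Cost = 10×6.0 + 13×11.0 = 203.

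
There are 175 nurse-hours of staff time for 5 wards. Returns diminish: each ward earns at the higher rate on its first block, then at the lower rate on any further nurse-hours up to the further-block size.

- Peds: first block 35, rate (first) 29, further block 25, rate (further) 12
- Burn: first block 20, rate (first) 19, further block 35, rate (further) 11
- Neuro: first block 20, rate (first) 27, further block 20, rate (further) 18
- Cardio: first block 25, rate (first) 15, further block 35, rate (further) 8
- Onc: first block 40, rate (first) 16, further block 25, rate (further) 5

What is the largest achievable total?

Treat each block as its own option and order by rate: Peds/tier1 29 > Neuro/tier1 27 > Burn/tier1 19 > Neuro/tier2 18 > Onc/tier1 16 > Cardio/tier1 15 > Peds/tier2 12 > Burn/tier2 11 > Cardio/tier2 8 > Onc/tier2 5.
Fill Peds tier1 block (35 at 29) — 140 left.
Neuro tier1 at 27: fill all 20 — 120 left.
Burn/tier1 (19): +20 — 100 left.
Fill Neuro tier2 block (20 at 18) — 80 left.
Fill Onc tier1 block (40 at 16) — 40 left.
Fill Cardio tier1 block (25 at 15) — 15 left.
15 remain; put them into Peds tier2 at 12.
Total = 29×35 + 27×20 + 19×20 + 18×20 + 16×40 + 15×25 + 12×15 = 3490.

3490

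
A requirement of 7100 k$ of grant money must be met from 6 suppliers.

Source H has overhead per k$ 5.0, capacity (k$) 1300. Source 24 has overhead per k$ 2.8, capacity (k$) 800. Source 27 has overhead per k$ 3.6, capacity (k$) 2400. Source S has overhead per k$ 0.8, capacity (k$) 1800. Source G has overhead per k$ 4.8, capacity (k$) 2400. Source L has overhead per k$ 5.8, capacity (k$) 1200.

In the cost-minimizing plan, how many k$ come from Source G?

2100

Cheapest first:
Take 1800 from Source S at 0.8 ; need 5300 more.
Take 800 from Source 24 at 2.8 ; need 4500 more.
Source 27 at 3.6: take all 2400 k$ ; 2100 still needed.
Source G at 4.8: take 2100 of its 2400 ; requirement met.
Source H, Source L: unused.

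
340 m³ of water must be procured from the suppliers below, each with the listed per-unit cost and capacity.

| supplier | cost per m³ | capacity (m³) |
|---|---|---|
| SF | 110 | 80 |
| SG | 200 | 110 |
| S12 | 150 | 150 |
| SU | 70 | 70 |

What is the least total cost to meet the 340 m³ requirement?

Use suppliers in increasing cost order.
SU at 70: take all 70 m³ ; 270 still needed.
SF (110): use full 80 ; 190 m³ to go.
Take 150 from S12 at 150 ; need 40 more.
SG at 200: take 40 of its 110 ; requirement met.
Cost = 70×70 + 80×110 + 150×150 + 40×200 = 44200.

44200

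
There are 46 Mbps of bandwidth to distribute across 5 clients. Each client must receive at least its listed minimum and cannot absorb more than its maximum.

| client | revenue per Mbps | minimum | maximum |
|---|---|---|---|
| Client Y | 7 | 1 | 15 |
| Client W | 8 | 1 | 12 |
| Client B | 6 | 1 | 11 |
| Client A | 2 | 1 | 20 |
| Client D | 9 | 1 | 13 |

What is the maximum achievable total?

Meeting every minimum uses 1+1+1+1+1 = 5 Mbps, leaving 41.
Highest revenue per Mbps first: Client D 9 > Client W 8 > Client Y 7 > Client B 6 > Client A 2.
Client D: +12 to 13 (cap) → 29 left.
Client W takes 11 more to reach its cap of 12 → 18 left.
Client Y: +14 to 15 (cap) → 4 left.
Only 4 left; Client B takes them to reach 5.
Total = 7×15 + 8×12 + 6×5 + 2×1 + 9×13 = 350.

350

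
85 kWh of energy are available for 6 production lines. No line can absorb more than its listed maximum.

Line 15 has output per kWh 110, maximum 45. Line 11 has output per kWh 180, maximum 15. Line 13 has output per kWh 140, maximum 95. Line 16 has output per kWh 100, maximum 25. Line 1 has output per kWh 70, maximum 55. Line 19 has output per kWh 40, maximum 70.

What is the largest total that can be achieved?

Rank by output per kWh: Line 11 180 > Line 13 140 > Line 15 110 > Line 16 100 > Line 1 70 > Line 19 40.
Line 11 takes 15 to reach its cap of 15 ; 70 left.
Only 70 left; Line 13 takes them to reach 70.
Total = 180×15 + 140×70 = 12500.

12500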